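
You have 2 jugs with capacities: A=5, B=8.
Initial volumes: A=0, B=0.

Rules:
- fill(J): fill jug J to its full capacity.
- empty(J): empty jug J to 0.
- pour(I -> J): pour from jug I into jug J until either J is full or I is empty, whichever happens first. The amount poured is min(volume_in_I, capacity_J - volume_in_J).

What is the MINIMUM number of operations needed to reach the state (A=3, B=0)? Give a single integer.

BFS from (A=0, B=0). One shortest path:
  1. fill(B) -> (A=0 B=8)
  2. pour(B -> A) -> (A=5 B=3)
  3. empty(A) -> (A=0 B=3)
  4. pour(B -> A) -> (A=3 B=0)
Reached target in 4 moves.

Answer: 4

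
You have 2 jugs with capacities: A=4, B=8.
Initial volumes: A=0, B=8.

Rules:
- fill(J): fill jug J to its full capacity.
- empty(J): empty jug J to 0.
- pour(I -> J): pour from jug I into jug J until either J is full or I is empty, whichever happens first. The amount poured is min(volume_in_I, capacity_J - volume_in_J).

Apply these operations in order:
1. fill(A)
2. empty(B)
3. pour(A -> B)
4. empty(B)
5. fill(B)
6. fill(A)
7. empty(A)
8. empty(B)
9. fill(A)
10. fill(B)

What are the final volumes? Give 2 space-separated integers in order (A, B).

Answer: 4 8

Derivation:
Step 1: fill(A) -> (A=4 B=8)
Step 2: empty(B) -> (A=4 B=0)
Step 3: pour(A -> B) -> (A=0 B=4)
Step 4: empty(B) -> (A=0 B=0)
Step 5: fill(B) -> (A=0 B=8)
Step 6: fill(A) -> (A=4 B=8)
Step 7: empty(A) -> (A=0 B=8)
Step 8: empty(B) -> (A=0 B=0)
Step 9: fill(A) -> (A=4 B=0)
Step 10: fill(B) -> (A=4 B=8)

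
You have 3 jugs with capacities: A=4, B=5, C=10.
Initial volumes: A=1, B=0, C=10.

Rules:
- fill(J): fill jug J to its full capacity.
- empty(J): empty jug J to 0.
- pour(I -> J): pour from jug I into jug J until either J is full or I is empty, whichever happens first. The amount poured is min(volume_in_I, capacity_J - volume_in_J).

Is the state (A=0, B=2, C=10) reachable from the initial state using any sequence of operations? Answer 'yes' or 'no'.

BFS from (A=1, B=0, C=10):
  1. fill(B) -> (A=1 B=5 C=10)
  2. pour(B -> A) -> (A=4 B=2 C=10)
  3. empty(A) -> (A=0 B=2 C=10)
Target reached → yes.

Answer: yes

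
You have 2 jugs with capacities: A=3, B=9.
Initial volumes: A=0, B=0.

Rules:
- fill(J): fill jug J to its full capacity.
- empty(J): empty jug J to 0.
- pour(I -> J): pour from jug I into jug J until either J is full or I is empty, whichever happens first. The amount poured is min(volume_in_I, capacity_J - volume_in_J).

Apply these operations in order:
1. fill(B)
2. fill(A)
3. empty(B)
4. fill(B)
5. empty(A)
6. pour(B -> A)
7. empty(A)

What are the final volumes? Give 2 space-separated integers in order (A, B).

Answer: 0 6

Derivation:
Step 1: fill(B) -> (A=0 B=9)
Step 2: fill(A) -> (A=3 B=9)
Step 3: empty(B) -> (A=3 B=0)
Step 4: fill(B) -> (A=3 B=9)
Step 5: empty(A) -> (A=0 B=9)
Step 6: pour(B -> A) -> (A=3 B=6)
Step 7: empty(A) -> (A=0 B=6)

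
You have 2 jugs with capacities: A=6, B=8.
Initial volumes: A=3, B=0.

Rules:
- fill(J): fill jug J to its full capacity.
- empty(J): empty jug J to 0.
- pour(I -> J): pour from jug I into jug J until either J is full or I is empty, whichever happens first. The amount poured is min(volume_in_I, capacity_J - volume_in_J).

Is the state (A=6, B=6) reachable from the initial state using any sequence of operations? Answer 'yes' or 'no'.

Answer: yes

Derivation:
BFS from (A=3, B=0):
  1. fill(A) -> (A=6 B=0)
  2. pour(A -> B) -> (A=0 B=6)
  3. fill(A) -> (A=6 B=6)
Target reached → yes.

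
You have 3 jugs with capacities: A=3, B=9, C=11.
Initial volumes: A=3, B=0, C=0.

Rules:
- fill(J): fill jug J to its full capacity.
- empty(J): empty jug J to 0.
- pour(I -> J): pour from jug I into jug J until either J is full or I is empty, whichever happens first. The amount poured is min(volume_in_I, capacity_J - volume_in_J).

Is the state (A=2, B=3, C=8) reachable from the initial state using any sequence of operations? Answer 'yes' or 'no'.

Answer: no

Derivation:
BFS explored all 320 reachable states.
Reachable set includes: (0,0,0), (0,0,1), (0,0,2), (0,0,3), (0,0,4), (0,0,5), (0,0,6), (0,0,7), (0,0,8), (0,0,9), (0,0,10), (0,0,11) ...
Target (A=2, B=3, C=8) not in reachable set → no.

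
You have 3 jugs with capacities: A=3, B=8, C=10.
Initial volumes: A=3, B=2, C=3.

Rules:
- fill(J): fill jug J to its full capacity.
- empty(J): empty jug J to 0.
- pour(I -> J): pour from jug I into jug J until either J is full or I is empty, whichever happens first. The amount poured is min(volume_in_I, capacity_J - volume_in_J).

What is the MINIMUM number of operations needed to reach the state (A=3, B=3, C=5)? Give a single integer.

BFS from (A=3, B=2, C=3). One shortest path:
  1. pour(B -> C) -> (A=3 B=0 C=5)
  2. pour(A -> B) -> (A=0 B=3 C=5)
  3. fill(A) -> (A=3 B=3 C=5)
Reached target in 3 moves.

Answer: 3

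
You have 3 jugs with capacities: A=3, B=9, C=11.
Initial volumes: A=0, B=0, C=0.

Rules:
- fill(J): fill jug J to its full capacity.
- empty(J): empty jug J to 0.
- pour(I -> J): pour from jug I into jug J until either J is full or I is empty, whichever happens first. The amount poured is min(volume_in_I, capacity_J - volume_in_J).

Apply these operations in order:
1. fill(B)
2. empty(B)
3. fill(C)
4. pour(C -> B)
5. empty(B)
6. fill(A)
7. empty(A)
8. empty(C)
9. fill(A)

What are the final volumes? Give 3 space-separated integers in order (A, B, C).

Answer: 3 0 0

Derivation:
Step 1: fill(B) -> (A=0 B=9 C=0)
Step 2: empty(B) -> (A=0 B=0 C=0)
Step 3: fill(C) -> (A=0 B=0 C=11)
Step 4: pour(C -> B) -> (A=0 B=9 C=2)
Step 5: empty(B) -> (A=0 B=0 C=2)
Step 6: fill(A) -> (A=3 B=0 C=2)
Step 7: empty(A) -> (A=0 B=0 C=2)
Step 8: empty(C) -> (A=0 B=0 C=0)
Step 9: fill(A) -> (A=3 B=0 C=0)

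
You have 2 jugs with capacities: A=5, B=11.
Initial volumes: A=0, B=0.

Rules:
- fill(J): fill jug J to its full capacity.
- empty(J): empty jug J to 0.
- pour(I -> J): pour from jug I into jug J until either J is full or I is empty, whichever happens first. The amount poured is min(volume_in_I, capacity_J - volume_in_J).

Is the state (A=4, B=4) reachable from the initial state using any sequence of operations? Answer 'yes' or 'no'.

Answer: no

Derivation:
BFS explored all 32 reachable states.
Reachable set includes: (0,0), (0,1), (0,2), (0,3), (0,4), (0,5), (0,6), (0,7), (0,8), (0,9), (0,10), (0,11) ...
Target (A=4, B=4) not in reachable set → no.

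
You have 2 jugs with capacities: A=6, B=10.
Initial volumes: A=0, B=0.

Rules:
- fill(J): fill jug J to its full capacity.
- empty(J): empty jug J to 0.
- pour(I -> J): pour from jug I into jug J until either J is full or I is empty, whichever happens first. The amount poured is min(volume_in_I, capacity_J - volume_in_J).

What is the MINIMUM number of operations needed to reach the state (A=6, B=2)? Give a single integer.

Answer: 7

Derivation:
BFS from (A=0, B=0). One shortest path:
  1. fill(A) -> (A=6 B=0)
  2. pour(A -> B) -> (A=0 B=6)
  3. fill(A) -> (A=6 B=6)
  4. pour(A -> B) -> (A=2 B=10)
  5. empty(B) -> (A=2 B=0)
  6. pour(A -> B) -> (A=0 B=2)
  7. fill(A) -> (A=6 B=2)
Reached target in 7 moves.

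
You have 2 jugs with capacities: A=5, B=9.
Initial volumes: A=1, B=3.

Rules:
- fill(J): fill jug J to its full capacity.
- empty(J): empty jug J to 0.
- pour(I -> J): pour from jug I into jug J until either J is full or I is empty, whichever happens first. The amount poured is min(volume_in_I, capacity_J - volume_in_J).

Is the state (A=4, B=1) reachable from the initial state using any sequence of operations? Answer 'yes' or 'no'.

Answer: no

Derivation:
BFS explored all 29 reachable states.
Reachable set includes: (0,0), (0,1), (0,2), (0,3), (0,4), (0,5), (0,6), (0,7), (0,8), (0,9), (1,0), (1,3) ...
Target (A=4, B=1) not in reachable set → no.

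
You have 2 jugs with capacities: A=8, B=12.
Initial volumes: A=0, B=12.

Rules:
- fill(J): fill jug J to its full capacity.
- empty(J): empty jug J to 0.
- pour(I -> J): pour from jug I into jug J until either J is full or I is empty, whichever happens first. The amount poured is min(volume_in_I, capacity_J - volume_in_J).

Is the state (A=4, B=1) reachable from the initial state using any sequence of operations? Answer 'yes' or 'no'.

Answer: no

Derivation:
BFS explored all 10 reachable states.
Reachable set includes: (0,0), (0,4), (0,8), (0,12), (4,0), (4,12), (8,0), (8,4), (8,8), (8,12)
Target (A=4, B=1) not in reachable set → no.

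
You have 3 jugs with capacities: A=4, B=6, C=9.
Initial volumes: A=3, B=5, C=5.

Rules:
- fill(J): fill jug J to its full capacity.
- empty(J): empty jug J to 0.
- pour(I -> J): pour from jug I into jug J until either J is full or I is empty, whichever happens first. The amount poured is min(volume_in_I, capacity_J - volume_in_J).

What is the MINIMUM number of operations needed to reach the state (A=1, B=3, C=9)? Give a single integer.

Answer: 6

Derivation:
BFS from (A=3, B=5, C=5). One shortest path:
  1. fill(B) -> (A=3 B=6 C=5)
  2. empty(C) -> (A=3 B=6 C=0)
  3. pour(B -> C) -> (A=3 B=0 C=6)
  4. pour(A -> B) -> (A=0 B=3 C=6)
  5. fill(A) -> (A=4 B=3 C=6)
  6. pour(A -> C) -> (A=1 B=3 C=9)
Reached target in 6 moves.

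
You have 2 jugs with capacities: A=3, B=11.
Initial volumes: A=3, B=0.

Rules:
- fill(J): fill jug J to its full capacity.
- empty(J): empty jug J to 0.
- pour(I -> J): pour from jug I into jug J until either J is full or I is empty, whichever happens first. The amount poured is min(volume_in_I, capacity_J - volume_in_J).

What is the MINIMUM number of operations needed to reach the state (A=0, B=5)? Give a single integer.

BFS from (A=3, B=0). One shortest path:
  1. empty(A) -> (A=0 B=0)
  2. fill(B) -> (A=0 B=11)
  3. pour(B -> A) -> (A=3 B=8)
  4. empty(A) -> (A=0 B=8)
  5. pour(B -> A) -> (A=3 B=5)
  6. empty(A) -> (A=0 B=5)
Reached target in 6 moves.

Answer: 6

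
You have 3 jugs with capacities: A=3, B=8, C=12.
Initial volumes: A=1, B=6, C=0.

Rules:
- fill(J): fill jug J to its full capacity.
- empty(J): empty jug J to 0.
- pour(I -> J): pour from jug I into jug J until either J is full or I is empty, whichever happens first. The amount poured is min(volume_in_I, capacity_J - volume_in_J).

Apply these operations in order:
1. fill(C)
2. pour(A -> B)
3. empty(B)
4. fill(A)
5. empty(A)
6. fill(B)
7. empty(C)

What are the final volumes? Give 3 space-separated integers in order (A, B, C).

Answer: 0 8 0

Derivation:
Step 1: fill(C) -> (A=1 B=6 C=12)
Step 2: pour(A -> B) -> (A=0 B=7 C=12)
Step 3: empty(B) -> (A=0 B=0 C=12)
Step 4: fill(A) -> (A=3 B=0 C=12)
Step 5: empty(A) -> (A=0 B=0 C=12)
Step 6: fill(B) -> (A=0 B=8 C=12)
Step 7: empty(C) -> (A=0 B=8 C=0)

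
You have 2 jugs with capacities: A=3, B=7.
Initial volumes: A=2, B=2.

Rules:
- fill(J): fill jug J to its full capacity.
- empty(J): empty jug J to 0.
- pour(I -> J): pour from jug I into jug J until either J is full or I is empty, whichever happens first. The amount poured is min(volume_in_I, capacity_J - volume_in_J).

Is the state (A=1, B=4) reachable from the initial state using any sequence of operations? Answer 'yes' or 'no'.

Answer: no

Derivation:
BFS explored all 21 reachable states.
Reachable set includes: (0,0), (0,1), (0,2), (0,3), (0,4), (0,5), (0,6), (0,7), (1,0), (1,7), (2,0), (2,2) ...
Target (A=1, B=4) not in reachable set → no.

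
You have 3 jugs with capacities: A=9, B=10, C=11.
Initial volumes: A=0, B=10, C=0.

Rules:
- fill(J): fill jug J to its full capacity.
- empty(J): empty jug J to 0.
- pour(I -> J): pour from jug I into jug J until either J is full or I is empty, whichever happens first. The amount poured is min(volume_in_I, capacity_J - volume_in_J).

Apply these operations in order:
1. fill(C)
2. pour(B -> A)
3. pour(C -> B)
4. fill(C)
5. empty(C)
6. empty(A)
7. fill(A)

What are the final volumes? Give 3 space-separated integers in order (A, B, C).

Step 1: fill(C) -> (A=0 B=10 C=11)
Step 2: pour(B -> A) -> (A=9 B=1 C=11)
Step 3: pour(C -> B) -> (A=9 B=10 C=2)
Step 4: fill(C) -> (A=9 B=10 C=11)
Step 5: empty(C) -> (A=9 B=10 C=0)
Step 6: empty(A) -> (A=0 B=10 C=0)
Step 7: fill(A) -> (A=9 B=10 C=0)

Answer: 9 10 0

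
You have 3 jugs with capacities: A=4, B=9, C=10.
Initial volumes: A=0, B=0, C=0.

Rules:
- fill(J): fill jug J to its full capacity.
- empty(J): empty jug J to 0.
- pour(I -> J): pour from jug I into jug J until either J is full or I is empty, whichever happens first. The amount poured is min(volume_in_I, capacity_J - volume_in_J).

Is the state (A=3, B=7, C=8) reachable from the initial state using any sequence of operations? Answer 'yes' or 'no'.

Answer: no

Derivation:
BFS explored all 334 reachable states.
Reachable set includes: (0,0,0), (0,0,1), (0,0,2), (0,0,3), (0,0,4), (0,0,5), (0,0,6), (0,0,7), (0,0,8), (0,0,9), (0,0,10), (0,1,0) ...
Target (A=3, B=7, C=8) not in reachable set → no.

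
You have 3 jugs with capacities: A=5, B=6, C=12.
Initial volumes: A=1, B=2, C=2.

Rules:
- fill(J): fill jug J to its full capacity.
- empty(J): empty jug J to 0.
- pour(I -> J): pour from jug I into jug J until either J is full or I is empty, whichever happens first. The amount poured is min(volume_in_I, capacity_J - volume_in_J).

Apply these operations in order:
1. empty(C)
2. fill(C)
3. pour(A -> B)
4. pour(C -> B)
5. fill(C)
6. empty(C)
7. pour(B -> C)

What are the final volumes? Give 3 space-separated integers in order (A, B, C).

Answer: 0 0 6

Derivation:
Step 1: empty(C) -> (A=1 B=2 C=0)
Step 2: fill(C) -> (A=1 B=2 C=12)
Step 3: pour(A -> B) -> (A=0 B=3 C=12)
Step 4: pour(C -> B) -> (A=0 B=6 C=9)
Step 5: fill(C) -> (A=0 B=6 C=12)
Step 6: empty(C) -> (A=0 B=6 C=0)
Step 7: pour(B -> C) -> (A=0 B=0 C=6)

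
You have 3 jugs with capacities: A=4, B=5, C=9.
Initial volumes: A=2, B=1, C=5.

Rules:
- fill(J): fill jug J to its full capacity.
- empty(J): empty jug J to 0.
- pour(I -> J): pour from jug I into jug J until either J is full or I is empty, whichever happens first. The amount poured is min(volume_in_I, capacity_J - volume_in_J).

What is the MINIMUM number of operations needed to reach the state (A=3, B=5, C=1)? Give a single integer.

BFS from (A=2, B=1, C=5). One shortest path:
  1. fill(A) -> (A=4 B=1 C=5)
  2. empty(B) -> (A=4 B=0 C=5)
  3. pour(A -> B) -> (A=0 B=4 C=5)
  4. pour(C -> A) -> (A=4 B=4 C=1)
  5. pour(A -> B) -> (A=3 B=5 C=1)
Reached target in 5 moves.

Answer: 5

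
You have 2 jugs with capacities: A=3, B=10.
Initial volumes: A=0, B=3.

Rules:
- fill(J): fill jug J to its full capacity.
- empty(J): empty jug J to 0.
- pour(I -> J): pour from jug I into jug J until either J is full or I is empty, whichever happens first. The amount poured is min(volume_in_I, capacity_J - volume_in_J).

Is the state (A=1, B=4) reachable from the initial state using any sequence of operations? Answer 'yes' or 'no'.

BFS explored all 26 reachable states.
Reachable set includes: (0,0), (0,1), (0,2), (0,3), (0,4), (0,5), (0,6), (0,7), (0,8), (0,9), (0,10), (1,0) ...
Target (A=1, B=4) not in reachable set → no.

Answer: no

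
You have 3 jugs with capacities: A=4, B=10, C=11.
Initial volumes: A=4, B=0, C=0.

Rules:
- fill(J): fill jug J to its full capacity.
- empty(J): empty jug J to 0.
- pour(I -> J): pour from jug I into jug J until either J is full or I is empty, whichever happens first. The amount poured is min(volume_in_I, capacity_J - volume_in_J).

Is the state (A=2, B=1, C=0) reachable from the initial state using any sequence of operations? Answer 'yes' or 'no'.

BFS from (A=4, B=0, C=0):
  1. empty(A) -> (A=0 B=0 C=0)
  2. fill(C) -> (A=0 B=0 C=11)
  3. pour(C -> B) -> (A=0 B=10 C=1)
  4. pour(B -> A) -> (A=4 B=6 C=1)
  5. empty(A) -> (A=0 B=6 C=1)
  6. pour(B -> A) -> (A=4 B=2 C=1)
  7. empty(A) -> (A=0 B=2 C=1)
  8. pour(B -> A) -> (A=2 B=0 C=1)
  9. pour(C -> B) -> (A=2 B=1 C=0)
Target reached → yes.

Answer: yes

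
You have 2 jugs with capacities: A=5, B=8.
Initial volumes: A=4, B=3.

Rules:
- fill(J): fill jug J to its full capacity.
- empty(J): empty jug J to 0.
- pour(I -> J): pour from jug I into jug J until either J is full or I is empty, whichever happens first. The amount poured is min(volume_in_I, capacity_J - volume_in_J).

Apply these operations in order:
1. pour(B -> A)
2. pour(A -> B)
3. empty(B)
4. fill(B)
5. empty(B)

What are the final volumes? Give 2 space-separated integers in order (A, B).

Step 1: pour(B -> A) -> (A=5 B=2)
Step 2: pour(A -> B) -> (A=0 B=7)
Step 3: empty(B) -> (A=0 B=0)
Step 4: fill(B) -> (A=0 B=8)
Step 5: empty(B) -> (A=0 B=0)

Answer: 0 0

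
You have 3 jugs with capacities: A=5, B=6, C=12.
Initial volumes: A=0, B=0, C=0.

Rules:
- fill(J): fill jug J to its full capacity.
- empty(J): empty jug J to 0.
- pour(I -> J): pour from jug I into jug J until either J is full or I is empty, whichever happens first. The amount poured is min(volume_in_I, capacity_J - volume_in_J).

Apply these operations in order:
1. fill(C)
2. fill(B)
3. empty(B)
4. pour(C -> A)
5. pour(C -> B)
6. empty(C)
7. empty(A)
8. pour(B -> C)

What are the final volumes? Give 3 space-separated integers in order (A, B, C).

Answer: 0 0 6

Derivation:
Step 1: fill(C) -> (A=0 B=0 C=12)
Step 2: fill(B) -> (A=0 B=6 C=12)
Step 3: empty(B) -> (A=0 B=0 C=12)
Step 4: pour(C -> A) -> (A=5 B=0 C=7)
Step 5: pour(C -> B) -> (A=5 B=6 C=1)
Step 6: empty(C) -> (A=5 B=6 C=0)
Step 7: empty(A) -> (A=0 B=6 C=0)
Step 8: pour(B -> C) -> (A=0 B=0 C=6)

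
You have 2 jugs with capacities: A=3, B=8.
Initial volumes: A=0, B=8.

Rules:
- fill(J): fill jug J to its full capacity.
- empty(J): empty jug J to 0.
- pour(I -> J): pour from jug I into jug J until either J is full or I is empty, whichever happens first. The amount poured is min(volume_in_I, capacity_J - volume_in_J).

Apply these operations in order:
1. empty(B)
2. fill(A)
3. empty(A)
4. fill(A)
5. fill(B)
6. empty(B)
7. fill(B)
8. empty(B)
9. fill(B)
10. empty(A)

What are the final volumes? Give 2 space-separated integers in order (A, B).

Answer: 0 8

Derivation:
Step 1: empty(B) -> (A=0 B=0)
Step 2: fill(A) -> (A=3 B=0)
Step 3: empty(A) -> (A=0 B=0)
Step 4: fill(A) -> (A=3 B=0)
Step 5: fill(B) -> (A=3 B=8)
Step 6: empty(B) -> (A=3 B=0)
Step 7: fill(B) -> (A=3 B=8)
Step 8: empty(B) -> (A=3 B=0)
Step 9: fill(B) -> (A=3 B=8)
Step 10: empty(A) -> (A=0 B=8)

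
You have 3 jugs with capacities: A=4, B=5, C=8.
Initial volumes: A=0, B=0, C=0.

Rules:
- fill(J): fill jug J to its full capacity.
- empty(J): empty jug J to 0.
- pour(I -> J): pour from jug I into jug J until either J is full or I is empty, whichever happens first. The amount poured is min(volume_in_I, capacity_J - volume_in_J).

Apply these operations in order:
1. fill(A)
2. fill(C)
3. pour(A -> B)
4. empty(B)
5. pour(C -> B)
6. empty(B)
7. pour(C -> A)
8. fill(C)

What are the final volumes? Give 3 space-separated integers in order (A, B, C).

Step 1: fill(A) -> (A=4 B=0 C=0)
Step 2: fill(C) -> (A=4 B=0 C=8)
Step 3: pour(A -> B) -> (A=0 B=4 C=8)
Step 4: empty(B) -> (A=0 B=0 C=8)
Step 5: pour(C -> B) -> (A=0 B=5 C=3)
Step 6: empty(B) -> (A=0 B=0 C=3)
Step 7: pour(C -> A) -> (A=3 B=0 C=0)
Step 8: fill(C) -> (A=3 B=0 C=8)

Answer: 3 0 8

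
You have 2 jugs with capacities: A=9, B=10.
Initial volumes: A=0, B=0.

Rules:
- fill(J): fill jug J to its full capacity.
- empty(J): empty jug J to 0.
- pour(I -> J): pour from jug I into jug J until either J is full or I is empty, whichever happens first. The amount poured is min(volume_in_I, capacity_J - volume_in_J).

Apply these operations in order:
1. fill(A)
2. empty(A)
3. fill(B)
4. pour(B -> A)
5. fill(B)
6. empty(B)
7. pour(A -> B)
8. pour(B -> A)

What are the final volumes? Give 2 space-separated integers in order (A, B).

Step 1: fill(A) -> (A=9 B=0)
Step 2: empty(A) -> (A=0 B=0)
Step 3: fill(B) -> (A=0 B=10)
Step 4: pour(B -> A) -> (A=9 B=1)
Step 5: fill(B) -> (A=9 B=10)
Step 6: empty(B) -> (A=9 B=0)
Step 7: pour(A -> B) -> (A=0 B=9)
Step 8: pour(B -> A) -> (A=9 B=0)

Answer: 9 0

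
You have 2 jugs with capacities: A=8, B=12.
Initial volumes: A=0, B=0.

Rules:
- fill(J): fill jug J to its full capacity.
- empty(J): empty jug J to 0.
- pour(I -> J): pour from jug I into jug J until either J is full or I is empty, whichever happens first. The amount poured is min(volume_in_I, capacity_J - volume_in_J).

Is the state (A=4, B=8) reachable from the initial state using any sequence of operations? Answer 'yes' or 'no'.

BFS explored all 10 reachable states.
Reachable set includes: (0,0), (0,4), (0,8), (0,12), (4,0), (4,12), (8,0), (8,4), (8,8), (8,12)
Target (A=4, B=8) not in reachable set → no.

Answer: no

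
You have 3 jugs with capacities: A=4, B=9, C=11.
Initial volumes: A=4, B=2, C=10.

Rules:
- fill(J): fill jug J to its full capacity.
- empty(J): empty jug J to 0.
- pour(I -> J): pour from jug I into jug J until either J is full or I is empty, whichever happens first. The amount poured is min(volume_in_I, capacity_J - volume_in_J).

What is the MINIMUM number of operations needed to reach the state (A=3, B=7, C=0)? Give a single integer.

BFS from (A=4, B=2, C=10). One shortest path:
  1. empty(A) -> (A=0 B=2 C=10)
  2. pour(B -> A) -> (A=2 B=0 C=10)
  3. fill(B) -> (A=2 B=9 C=10)
  4. pour(B -> A) -> (A=4 B=7 C=10)
  5. pour(A -> C) -> (A=3 B=7 C=11)
  6. empty(C) -> (A=3 B=7 C=0)
Reached target in 6 moves.

Answer: 6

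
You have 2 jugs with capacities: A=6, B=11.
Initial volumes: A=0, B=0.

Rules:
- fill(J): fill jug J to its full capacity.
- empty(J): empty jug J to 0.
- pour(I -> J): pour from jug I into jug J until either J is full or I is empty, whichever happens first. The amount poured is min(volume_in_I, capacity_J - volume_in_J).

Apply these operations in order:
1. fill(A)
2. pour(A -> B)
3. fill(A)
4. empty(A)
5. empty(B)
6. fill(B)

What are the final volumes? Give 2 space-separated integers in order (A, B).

Answer: 0 11

Derivation:
Step 1: fill(A) -> (A=6 B=0)
Step 2: pour(A -> B) -> (A=0 B=6)
Step 3: fill(A) -> (A=6 B=6)
Step 4: empty(A) -> (A=0 B=6)
Step 5: empty(B) -> (A=0 B=0)
Step 6: fill(B) -> (A=0 B=11)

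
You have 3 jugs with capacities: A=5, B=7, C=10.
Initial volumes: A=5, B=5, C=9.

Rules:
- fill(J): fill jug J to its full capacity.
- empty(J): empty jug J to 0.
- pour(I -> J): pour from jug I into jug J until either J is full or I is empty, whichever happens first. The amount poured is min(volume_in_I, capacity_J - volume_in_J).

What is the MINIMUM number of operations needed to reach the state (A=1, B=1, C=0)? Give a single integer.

Answer: 7

Derivation:
BFS from (A=5, B=5, C=9). One shortest path:
  1. pour(A -> B) -> (A=3 B=7 C=9)
  2. empty(B) -> (A=3 B=0 C=9)
  3. pour(A -> B) -> (A=0 B=3 C=9)
  4. pour(C -> A) -> (A=5 B=3 C=4)
  5. pour(A -> B) -> (A=1 B=7 C=4)
  6. pour(B -> C) -> (A=1 B=1 C=10)
  7. empty(C) -> (A=1 B=1 C=0)
Reached target in 7 moves.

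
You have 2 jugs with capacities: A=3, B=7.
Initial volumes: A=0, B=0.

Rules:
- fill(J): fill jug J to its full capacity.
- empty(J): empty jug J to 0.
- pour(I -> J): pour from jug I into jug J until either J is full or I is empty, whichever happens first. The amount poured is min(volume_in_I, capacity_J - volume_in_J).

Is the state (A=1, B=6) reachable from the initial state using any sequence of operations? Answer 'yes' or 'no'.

BFS explored all 20 reachable states.
Reachable set includes: (0,0), (0,1), (0,2), (0,3), (0,4), (0,5), (0,6), (0,7), (1,0), (1,7), (2,0), (2,7) ...
Target (A=1, B=6) not in reachable set → no.

Answer: no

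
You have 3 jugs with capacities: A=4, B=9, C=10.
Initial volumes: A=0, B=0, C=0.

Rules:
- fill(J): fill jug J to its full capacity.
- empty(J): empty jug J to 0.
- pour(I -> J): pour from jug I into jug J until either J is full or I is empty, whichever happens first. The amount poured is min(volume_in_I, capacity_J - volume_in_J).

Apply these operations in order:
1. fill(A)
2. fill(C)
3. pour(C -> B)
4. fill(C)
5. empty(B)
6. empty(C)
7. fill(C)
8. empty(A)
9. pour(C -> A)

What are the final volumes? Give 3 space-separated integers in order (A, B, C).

Step 1: fill(A) -> (A=4 B=0 C=0)
Step 2: fill(C) -> (A=4 B=0 C=10)
Step 3: pour(C -> B) -> (A=4 B=9 C=1)
Step 4: fill(C) -> (A=4 B=9 C=10)
Step 5: empty(B) -> (A=4 B=0 C=10)
Step 6: empty(C) -> (A=4 B=0 C=0)
Step 7: fill(C) -> (A=4 B=0 C=10)
Step 8: empty(A) -> (A=0 B=0 C=10)
Step 9: pour(C -> A) -> (A=4 B=0 C=6)

Answer: 4 0 6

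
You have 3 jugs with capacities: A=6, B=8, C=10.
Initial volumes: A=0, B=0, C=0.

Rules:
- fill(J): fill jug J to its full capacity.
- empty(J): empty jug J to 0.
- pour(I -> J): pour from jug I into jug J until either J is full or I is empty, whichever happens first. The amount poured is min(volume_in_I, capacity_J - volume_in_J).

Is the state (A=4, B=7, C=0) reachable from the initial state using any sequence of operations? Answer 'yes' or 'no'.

Answer: no

Derivation:
BFS explored all 96 reachable states.
Reachable set includes: (0,0,0), (0,0,2), (0,0,4), (0,0,6), (0,0,8), (0,0,10), (0,2,0), (0,2,2), (0,2,4), (0,2,6), (0,2,8), (0,2,10) ...
Target (A=4, B=7, C=0) not in reachable set → no.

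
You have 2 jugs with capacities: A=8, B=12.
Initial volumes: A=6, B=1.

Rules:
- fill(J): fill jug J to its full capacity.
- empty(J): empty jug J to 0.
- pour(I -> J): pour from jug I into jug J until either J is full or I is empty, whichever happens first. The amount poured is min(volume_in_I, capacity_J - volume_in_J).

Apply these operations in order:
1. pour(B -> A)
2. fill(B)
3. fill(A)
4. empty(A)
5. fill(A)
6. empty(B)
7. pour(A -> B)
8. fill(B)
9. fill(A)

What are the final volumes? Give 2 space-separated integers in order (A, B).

Answer: 8 12

Derivation:
Step 1: pour(B -> A) -> (A=7 B=0)
Step 2: fill(B) -> (A=7 B=12)
Step 3: fill(A) -> (A=8 B=12)
Step 4: empty(A) -> (A=0 B=12)
Step 5: fill(A) -> (A=8 B=12)
Step 6: empty(B) -> (A=8 B=0)
Step 7: pour(A -> B) -> (A=0 B=8)
Step 8: fill(B) -> (A=0 B=12)
Step 9: fill(A) -> (A=8 B=12)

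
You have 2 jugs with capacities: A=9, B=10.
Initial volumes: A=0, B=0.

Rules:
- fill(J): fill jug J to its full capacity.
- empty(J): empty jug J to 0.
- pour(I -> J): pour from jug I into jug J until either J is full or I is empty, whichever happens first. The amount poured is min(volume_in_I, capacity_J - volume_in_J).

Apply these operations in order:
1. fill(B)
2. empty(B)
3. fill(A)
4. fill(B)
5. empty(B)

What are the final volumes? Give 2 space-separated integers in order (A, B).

Answer: 9 0

Derivation:
Step 1: fill(B) -> (A=0 B=10)
Step 2: empty(B) -> (A=0 B=0)
Step 3: fill(A) -> (A=9 B=0)
Step 4: fill(B) -> (A=9 B=10)
Step 5: empty(B) -> (A=9 B=0)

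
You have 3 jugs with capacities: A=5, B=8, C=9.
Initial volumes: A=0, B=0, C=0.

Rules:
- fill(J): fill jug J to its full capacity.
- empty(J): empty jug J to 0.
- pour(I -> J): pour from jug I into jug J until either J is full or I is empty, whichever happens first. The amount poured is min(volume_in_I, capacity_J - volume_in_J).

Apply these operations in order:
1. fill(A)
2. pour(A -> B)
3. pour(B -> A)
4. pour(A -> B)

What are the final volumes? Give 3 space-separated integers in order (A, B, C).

Step 1: fill(A) -> (A=5 B=0 C=0)
Step 2: pour(A -> B) -> (A=0 B=5 C=0)
Step 3: pour(B -> A) -> (A=5 B=0 C=0)
Step 4: pour(A -> B) -> (A=0 B=5 C=0)

Answer: 0 5 0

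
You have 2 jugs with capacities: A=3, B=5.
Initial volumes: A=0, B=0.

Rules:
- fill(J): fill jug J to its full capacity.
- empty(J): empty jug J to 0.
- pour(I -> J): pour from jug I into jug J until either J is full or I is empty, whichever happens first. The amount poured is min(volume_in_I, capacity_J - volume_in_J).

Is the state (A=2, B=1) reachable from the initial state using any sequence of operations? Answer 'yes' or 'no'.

Answer: no

Derivation:
BFS explored all 16 reachable states.
Reachable set includes: (0,0), (0,1), (0,2), (0,3), (0,4), (0,5), (1,0), (1,5), (2,0), (2,5), (3,0), (3,1) ...
Target (A=2, B=1) not in reachable set → no.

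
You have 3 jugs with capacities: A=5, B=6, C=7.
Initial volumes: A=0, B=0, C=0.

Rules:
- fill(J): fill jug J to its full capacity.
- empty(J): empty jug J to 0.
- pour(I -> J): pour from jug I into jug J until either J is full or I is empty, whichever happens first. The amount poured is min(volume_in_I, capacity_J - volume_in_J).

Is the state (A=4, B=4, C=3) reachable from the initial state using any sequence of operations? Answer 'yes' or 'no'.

Answer: no

Derivation:
BFS explored all 216 reachable states.
Reachable set includes: (0,0,0), (0,0,1), (0,0,2), (0,0,3), (0,0,4), (0,0,5), (0,0,6), (0,0,7), (0,1,0), (0,1,1), (0,1,2), (0,1,3) ...
Target (A=4, B=4, C=3) not in reachable set → no.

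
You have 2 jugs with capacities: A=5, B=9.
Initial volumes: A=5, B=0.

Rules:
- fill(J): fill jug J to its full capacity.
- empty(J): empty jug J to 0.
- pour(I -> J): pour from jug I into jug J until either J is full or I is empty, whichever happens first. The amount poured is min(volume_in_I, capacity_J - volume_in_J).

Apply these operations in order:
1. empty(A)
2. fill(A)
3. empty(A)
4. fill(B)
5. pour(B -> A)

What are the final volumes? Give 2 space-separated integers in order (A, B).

Step 1: empty(A) -> (A=0 B=0)
Step 2: fill(A) -> (A=5 B=0)
Step 3: empty(A) -> (A=0 B=0)
Step 4: fill(B) -> (A=0 B=9)
Step 5: pour(B -> A) -> (A=5 B=4)

Answer: 5 4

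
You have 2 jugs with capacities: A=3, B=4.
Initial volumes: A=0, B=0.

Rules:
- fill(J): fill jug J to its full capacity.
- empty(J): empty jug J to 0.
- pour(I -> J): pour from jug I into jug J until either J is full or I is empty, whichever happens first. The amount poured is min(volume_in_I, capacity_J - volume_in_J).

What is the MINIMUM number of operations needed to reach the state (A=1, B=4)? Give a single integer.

BFS from (A=0, B=0). One shortest path:
  1. fill(B) -> (A=0 B=4)
  2. pour(B -> A) -> (A=3 B=1)
  3. empty(A) -> (A=0 B=1)
  4. pour(B -> A) -> (A=1 B=0)
  5. fill(B) -> (A=1 B=4)
Reached target in 5 moves.

Answer: 5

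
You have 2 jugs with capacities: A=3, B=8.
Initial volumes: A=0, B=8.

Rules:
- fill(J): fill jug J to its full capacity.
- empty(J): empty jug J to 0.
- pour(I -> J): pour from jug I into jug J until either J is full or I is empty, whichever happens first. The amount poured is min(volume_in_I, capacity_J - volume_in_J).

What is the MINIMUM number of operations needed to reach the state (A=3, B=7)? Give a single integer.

Answer: 7

Derivation:
BFS from (A=0, B=8). One shortest path:
  1. pour(B -> A) -> (A=3 B=5)
  2. empty(A) -> (A=0 B=5)
  3. pour(B -> A) -> (A=3 B=2)
  4. empty(A) -> (A=0 B=2)
  5. pour(B -> A) -> (A=2 B=0)
  6. fill(B) -> (A=2 B=8)
  7. pour(B -> A) -> (A=3 B=7)
Reached target in 7 moves.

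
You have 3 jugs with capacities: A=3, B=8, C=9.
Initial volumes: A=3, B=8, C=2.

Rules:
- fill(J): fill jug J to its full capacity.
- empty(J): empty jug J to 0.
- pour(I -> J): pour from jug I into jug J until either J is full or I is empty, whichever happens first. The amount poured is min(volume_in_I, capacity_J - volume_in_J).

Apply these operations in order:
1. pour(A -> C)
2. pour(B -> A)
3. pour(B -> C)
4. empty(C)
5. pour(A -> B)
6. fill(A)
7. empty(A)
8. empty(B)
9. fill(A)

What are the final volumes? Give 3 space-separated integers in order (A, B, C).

Answer: 3 0 0

Derivation:
Step 1: pour(A -> C) -> (A=0 B=8 C=5)
Step 2: pour(B -> A) -> (A=3 B=5 C=5)
Step 3: pour(B -> C) -> (A=3 B=1 C=9)
Step 4: empty(C) -> (A=3 B=1 C=0)
Step 5: pour(A -> B) -> (A=0 B=4 C=0)
Step 6: fill(A) -> (A=3 B=4 C=0)
Step 7: empty(A) -> (A=0 B=4 C=0)
Step 8: empty(B) -> (A=0 B=0 C=0)
Step 9: fill(A) -> (A=3 B=0 C=0)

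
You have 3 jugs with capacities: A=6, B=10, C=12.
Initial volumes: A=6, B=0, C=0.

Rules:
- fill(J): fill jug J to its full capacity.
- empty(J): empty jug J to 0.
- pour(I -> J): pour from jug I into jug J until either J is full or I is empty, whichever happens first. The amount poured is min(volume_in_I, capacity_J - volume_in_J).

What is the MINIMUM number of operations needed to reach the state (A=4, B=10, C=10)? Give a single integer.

BFS from (A=6, B=0, C=0). One shortest path:
  1. fill(B) -> (A=6 B=10 C=0)
  2. pour(B -> C) -> (A=6 B=0 C=10)
  3. fill(B) -> (A=6 B=10 C=10)
  4. pour(A -> C) -> (A=4 B=10 C=12)
  5. empty(C) -> (A=4 B=10 C=0)
  6. pour(B -> C) -> (A=4 B=0 C=10)
  7. fill(B) -> (A=4 B=10 C=10)
Reached target in 7 moves.

Answer: 7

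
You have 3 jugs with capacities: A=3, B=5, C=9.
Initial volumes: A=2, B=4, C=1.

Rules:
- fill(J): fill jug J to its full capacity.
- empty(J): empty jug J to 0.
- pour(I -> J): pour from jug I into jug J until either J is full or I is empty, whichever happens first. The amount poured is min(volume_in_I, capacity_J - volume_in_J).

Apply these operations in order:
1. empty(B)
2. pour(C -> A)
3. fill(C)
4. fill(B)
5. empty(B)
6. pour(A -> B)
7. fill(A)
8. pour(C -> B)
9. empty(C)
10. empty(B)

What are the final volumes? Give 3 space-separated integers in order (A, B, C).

Answer: 3 0 0

Derivation:
Step 1: empty(B) -> (A=2 B=0 C=1)
Step 2: pour(C -> A) -> (A=3 B=0 C=0)
Step 3: fill(C) -> (A=3 B=0 C=9)
Step 4: fill(B) -> (A=3 B=5 C=9)
Step 5: empty(B) -> (A=3 B=0 C=9)
Step 6: pour(A -> B) -> (A=0 B=3 C=9)
Step 7: fill(A) -> (A=3 B=3 C=9)
Step 8: pour(C -> B) -> (A=3 B=5 C=7)
Step 9: empty(C) -> (A=3 B=5 C=0)
Step 10: empty(B) -> (A=3 B=0 C=0)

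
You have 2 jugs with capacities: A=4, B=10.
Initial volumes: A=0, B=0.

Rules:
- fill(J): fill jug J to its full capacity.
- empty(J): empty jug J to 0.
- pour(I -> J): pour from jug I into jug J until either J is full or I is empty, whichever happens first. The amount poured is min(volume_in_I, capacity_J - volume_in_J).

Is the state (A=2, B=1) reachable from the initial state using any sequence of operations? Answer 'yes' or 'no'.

BFS explored all 14 reachable states.
Reachable set includes: (0,0), (0,2), (0,4), (0,6), (0,8), (0,10), (2,0), (2,10), (4,0), (4,2), (4,4), (4,6) ...
Target (A=2, B=1) not in reachable set → no.

Answer: no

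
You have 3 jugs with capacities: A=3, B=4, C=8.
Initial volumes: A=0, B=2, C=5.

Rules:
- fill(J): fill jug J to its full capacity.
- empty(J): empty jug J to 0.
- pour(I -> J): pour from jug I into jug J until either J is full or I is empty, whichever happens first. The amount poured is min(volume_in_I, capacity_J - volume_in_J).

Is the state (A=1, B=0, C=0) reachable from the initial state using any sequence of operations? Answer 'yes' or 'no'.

Answer: yes

Derivation:
BFS from (A=0, B=2, C=5):
  1. fill(A) -> (A=3 B=2 C=5)
  2. empty(C) -> (A=3 B=2 C=0)
  3. pour(A -> B) -> (A=1 B=4 C=0)
  4. empty(B) -> (A=1 B=0 C=0)
Target reached → yes.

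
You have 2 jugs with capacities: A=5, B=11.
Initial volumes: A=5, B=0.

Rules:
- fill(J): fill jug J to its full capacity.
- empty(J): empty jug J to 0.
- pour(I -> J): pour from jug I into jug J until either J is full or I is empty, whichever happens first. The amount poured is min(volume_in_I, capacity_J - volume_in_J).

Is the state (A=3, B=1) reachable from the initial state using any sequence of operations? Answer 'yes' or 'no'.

BFS explored all 32 reachable states.
Reachable set includes: (0,0), (0,1), (0,2), (0,3), (0,4), (0,5), (0,6), (0,7), (0,8), (0,9), (0,10), (0,11) ...
Target (A=3, B=1) not in reachable set → no.

Answer: no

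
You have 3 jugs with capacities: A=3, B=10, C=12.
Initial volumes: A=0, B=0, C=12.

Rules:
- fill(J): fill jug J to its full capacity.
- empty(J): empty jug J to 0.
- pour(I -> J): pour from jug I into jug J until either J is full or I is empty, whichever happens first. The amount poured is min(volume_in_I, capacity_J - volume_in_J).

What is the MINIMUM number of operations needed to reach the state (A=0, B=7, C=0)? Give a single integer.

Answer: 4

Derivation:
BFS from (A=0, B=0, C=12). One shortest path:
  1. fill(B) -> (A=0 B=10 C=12)
  2. empty(C) -> (A=0 B=10 C=0)
  3. pour(B -> A) -> (A=3 B=7 C=0)
  4. empty(A) -> (A=0 B=7 C=0)
Reached target in 4 moves.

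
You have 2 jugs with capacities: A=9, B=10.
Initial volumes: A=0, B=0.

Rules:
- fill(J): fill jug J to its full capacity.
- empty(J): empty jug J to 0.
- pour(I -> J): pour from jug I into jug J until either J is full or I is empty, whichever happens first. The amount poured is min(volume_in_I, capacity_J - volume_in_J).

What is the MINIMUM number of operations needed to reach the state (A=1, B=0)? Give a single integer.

BFS from (A=0, B=0). One shortest path:
  1. fill(B) -> (A=0 B=10)
  2. pour(B -> A) -> (A=9 B=1)
  3. empty(A) -> (A=0 B=1)
  4. pour(B -> A) -> (A=1 B=0)
Reached target in 4 moves.

Answer: 4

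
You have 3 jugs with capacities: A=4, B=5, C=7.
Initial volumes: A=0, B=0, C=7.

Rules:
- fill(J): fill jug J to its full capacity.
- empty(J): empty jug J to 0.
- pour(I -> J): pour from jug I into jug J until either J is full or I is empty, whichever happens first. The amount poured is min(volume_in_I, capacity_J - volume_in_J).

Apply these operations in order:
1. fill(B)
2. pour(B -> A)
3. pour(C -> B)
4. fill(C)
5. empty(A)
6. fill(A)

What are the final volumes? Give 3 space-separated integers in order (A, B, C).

Answer: 4 5 7

Derivation:
Step 1: fill(B) -> (A=0 B=5 C=7)
Step 2: pour(B -> A) -> (A=4 B=1 C=7)
Step 3: pour(C -> B) -> (A=4 B=5 C=3)
Step 4: fill(C) -> (A=4 B=5 C=7)
Step 5: empty(A) -> (A=0 B=5 C=7)
Step 6: fill(A) -> (A=4 B=5 C=7)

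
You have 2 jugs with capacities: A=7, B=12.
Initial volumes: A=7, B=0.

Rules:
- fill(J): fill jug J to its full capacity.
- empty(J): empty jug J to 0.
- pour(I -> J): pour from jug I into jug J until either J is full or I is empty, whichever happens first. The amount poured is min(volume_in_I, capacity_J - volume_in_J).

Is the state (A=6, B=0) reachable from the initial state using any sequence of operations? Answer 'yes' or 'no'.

Answer: yes

Derivation:
BFS from (A=7, B=0):
  1. pour(A -> B) -> (A=0 B=7)
  2. fill(A) -> (A=7 B=7)
  3. pour(A -> B) -> (A=2 B=12)
  4. empty(B) -> (A=2 B=0)
  5. pour(A -> B) -> (A=0 B=2)
  6. fill(A) -> (A=7 B=2)
  7. pour(A -> B) -> (A=0 B=9)
  8. fill(A) -> (A=7 B=9)
  9. pour(A -> B) -> (A=4 B=12)
  10. empty(B) -> (A=4 B=0)
  11. pour(A -> B) -> (A=0 B=4)
  12. fill(A) -> (A=7 B=4)
  13. pour(A -> B) -> (A=0 B=11)
  14. fill(A) -> (A=7 B=11)
  15. pour(A -> B) -> (A=6 B=12)
  16. empty(B) -> (A=6 B=0)
Target reached → yes.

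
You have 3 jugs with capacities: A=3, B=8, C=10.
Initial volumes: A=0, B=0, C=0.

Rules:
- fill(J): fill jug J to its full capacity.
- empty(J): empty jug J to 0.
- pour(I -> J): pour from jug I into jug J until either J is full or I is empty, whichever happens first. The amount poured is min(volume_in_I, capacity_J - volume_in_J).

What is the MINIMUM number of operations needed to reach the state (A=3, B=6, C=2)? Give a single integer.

BFS from (A=0, B=0, C=0). One shortest path:
  1. fill(A) -> (A=3 B=0 C=0)
  2. fill(B) -> (A=3 B=8 C=0)
  3. pour(B -> C) -> (A=3 B=0 C=8)
  4. pour(A -> C) -> (A=1 B=0 C=10)
  5. pour(C -> B) -> (A=1 B=8 C=2)
  6. pour(B -> A) -> (A=3 B=6 C=2)
Reached target in 6 moves.

Answer: 6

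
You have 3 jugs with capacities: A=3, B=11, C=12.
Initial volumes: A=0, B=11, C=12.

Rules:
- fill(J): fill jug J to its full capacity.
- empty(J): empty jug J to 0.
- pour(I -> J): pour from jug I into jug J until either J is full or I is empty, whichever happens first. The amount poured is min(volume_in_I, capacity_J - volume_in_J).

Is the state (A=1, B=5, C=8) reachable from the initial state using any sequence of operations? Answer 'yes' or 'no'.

BFS explored all 404 reachable states.
Reachable set includes: (0,0,0), (0,0,1), (0,0,2), (0,0,3), (0,0,4), (0,0,5), (0,0,6), (0,0,7), (0,0,8), (0,0,9), (0,0,10), (0,0,11) ...
Target (A=1, B=5, C=8) not in reachable set → no.

Answer: no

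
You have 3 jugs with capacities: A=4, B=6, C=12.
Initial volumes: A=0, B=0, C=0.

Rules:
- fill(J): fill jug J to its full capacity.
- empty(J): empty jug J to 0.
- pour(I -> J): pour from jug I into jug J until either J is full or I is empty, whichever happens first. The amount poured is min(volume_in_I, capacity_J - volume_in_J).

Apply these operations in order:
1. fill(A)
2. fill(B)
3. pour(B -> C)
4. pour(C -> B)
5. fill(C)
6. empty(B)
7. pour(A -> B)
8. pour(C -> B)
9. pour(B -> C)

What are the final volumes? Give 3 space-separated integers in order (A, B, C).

Answer: 0 4 12

Derivation:
Step 1: fill(A) -> (A=4 B=0 C=0)
Step 2: fill(B) -> (A=4 B=6 C=0)
Step 3: pour(B -> C) -> (A=4 B=0 C=6)
Step 4: pour(C -> B) -> (A=4 B=6 C=0)
Step 5: fill(C) -> (A=4 B=6 C=12)
Step 6: empty(B) -> (A=4 B=0 C=12)
Step 7: pour(A -> B) -> (A=0 B=4 C=12)
Step 8: pour(C -> B) -> (A=0 B=6 C=10)
Step 9: pour(B -> C) -> (A=0 B=4 C=12)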